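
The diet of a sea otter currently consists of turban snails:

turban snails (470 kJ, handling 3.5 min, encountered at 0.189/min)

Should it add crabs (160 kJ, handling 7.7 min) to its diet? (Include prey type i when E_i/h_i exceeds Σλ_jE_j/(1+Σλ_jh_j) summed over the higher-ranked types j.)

No

Intake rate on the current diet: R = (0.189×470) / (1 + 0.189×3.5) = 88.83/1.661 = 53.46 kJ/min.
Profitability of crabs: 160/7.7 = 20.78 kJ/min.
Since 20.78 < R, time spent handling crabs is better spent searching.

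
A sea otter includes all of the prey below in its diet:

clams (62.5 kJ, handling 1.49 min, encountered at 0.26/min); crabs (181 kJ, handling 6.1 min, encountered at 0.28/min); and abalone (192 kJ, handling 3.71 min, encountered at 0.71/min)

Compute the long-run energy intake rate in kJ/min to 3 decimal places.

R = Σλ_iE_i / (1 + Σλ_ih_i)
Numerator: 0.26×62.5 + 0.28×181 + 0.71×192 = 203.2
Denominator: 1 + 0.26×1.49 + 0.28×6.1 + 0.71×3.71 = 5.729
R = 203.2/5.729 = 35.47 kJ/min

35.474 kJ/min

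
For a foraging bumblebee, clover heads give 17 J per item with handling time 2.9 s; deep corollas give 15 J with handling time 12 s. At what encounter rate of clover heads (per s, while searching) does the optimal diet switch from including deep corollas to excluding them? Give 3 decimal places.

At the threshold, the rate on clover heads alone equals the profitability of deep corollas: λ·17/(1 + λ·2.9) = 15/12 = 1.25.
Rearranging, λ(17 − 1.25×2.9) = 1.25, so λ = 1.25/13.38 = 0.09346 per s.

0.093 per s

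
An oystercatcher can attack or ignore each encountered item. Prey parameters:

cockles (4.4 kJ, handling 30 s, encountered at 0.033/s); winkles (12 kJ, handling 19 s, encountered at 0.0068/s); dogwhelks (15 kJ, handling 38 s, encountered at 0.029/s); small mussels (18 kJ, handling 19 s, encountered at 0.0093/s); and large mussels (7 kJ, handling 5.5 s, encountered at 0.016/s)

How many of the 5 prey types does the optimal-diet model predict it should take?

Profitabilities (E/h, kJ/s): large mussels 1.27, small mussels 0.947, winkles 0.632, dogwhelks 0.395, cockles 0.147. Add prey in this order while the next type's profitability exceeds the intake rate on those already taken.
Rate on top 1: 0.1029. small mussels: 0.947 > 0.1029 → include.
Rate on top 2: 0.2209. winkles: 0.632 > 0.2209 → include.
Rate on top 3: 0.259. dogwhelks: 0.395 > 0.259 → include.
Rate on top 4: 0.3189. cockles: 0.147 < 0.3189 → exclude; stop.
Optimal diet: large mussels, small mussels, winkles, dogwhelks — 4 of 5 types.

4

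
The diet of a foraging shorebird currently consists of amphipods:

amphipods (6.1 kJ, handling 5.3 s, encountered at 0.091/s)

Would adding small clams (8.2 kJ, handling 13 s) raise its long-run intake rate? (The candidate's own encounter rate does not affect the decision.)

On amphipods alone, R = ΣλE/(1+Σλh) = 0.5551/1.482 = 0.3745 kJ/s.
small clams: E/h = 8.2/13 = 0.6308 kJ/s.
Since 0.6308 > R, including small clams increases the long-run rate.

Yes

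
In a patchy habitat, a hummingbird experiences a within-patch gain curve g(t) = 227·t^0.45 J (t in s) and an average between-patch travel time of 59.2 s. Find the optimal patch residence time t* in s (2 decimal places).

By the marginal value theorem, leave when the instantaneous gain rate g'(t) equals the habitat-wide average g(t)/(T + t).
g'(t) = 0.45·227·t^-0.55. Setting 0.45·227·t^-0.55 = 227·t^0.45/(59.2+t) gives 0.45(59.2+t) = t, so 0.55·t = 0.45×59.2.
t* = 0.45×59.2/0.55 = 48.44 s.

48.44 s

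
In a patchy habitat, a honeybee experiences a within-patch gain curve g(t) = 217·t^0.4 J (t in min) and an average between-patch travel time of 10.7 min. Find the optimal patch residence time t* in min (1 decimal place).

7.1 min

Optimal t* satisfies g'(t*) = g(t*)/(T + t*).
g'(t) = 0.4·217·t^-0.6. Setting 0.4·217·t^-0.6 = 217·t^0.4/(10.7+t) gives 0.4(10.7+t) = t, so 0.60·t = 0.4×10.7.
t* = 0.4×10.7/0.60 = 7.133 min.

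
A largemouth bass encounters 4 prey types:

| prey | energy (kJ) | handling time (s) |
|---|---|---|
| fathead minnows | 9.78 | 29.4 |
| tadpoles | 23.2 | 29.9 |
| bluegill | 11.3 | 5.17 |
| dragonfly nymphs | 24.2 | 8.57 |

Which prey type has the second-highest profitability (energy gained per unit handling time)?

Profitability E/h (kJ/s): fathead minnows = 9.78/29.4 = 0.333, tadpoles = 23.2/29.9 = 0.776, bluegill = 11.3/5.17 = 2.19, dragonfly nymphs = 24.2/8.57 = 2.82.
Ranked: dragonfly nymphs > bluegill > tadpoles > fathead minnows.

bluegill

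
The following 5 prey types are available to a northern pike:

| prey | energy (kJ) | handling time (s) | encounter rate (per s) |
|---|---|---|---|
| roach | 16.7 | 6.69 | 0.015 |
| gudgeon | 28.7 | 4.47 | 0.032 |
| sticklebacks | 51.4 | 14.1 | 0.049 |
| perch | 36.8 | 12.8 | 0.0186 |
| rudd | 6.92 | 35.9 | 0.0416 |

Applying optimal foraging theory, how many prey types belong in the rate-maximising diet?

4

Rank by E/h (kJ/s): gudgeon 6.42, sticklebacks 3.65, perch 2.87, roach 2.5, rudd 0.193. Include each in turn until the next type's E/h falls below the running intake rate.
Rate on top 1: 0.8035. sticklebacks: 3.65 > 0.8035 → include.
Rate on top 2: 1.874. perch: 2.87 > 1.874 → include.
Rate on top 3: 1.989. roach: 2.5 > 1.989 → include.
Rate on top 4: 2.013. rudd: 0.193 < 2.013 → exclude; stop.
Optimal diet: gudgeon, sticklebacks, perch, roach — 4 of 5 types.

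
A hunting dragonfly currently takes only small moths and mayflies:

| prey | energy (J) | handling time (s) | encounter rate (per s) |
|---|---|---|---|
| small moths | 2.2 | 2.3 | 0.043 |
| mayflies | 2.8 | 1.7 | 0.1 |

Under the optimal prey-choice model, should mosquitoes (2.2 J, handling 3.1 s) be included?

Intake rate on the current diet: R = (0.043×2.2 + 0.1×2.8) / (1 + 0.043×2.3 + 0.1×1.7) = 0.3746/1.269 = 0.2952 J/s.
mosquitoes: E/h = 2.2/3.1 = 0.7097 J/s.
Since 0.7097 > R, including mosquitoes increases the long-run rate.

Yes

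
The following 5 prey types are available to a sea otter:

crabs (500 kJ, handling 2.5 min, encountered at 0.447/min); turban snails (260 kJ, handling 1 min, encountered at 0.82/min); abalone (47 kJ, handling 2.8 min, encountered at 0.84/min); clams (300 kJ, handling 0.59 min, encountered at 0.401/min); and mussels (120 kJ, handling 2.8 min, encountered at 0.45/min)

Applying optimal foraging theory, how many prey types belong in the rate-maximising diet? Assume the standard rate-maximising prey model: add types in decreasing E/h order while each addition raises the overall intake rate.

3

Profitabilities (E/h, kJ/min): clams 508, turban snails 260, crabs 200, mussels 42.9, abalone 16.8. Add prey in this order while the next type's profitability exceeds the intake rate on those already taken.
Rate on top 1: 97.28. turban snails: 260 > 97.28 → include.
Rate on top 2: 162.2. crabs: 200 > 162.2 → include.
Rate on top 3: 175.5. mussels: 42.9 < 175.5 → exclude; stop.
Optimal diet: clams, turban snails, crabs — 3 of 5 types.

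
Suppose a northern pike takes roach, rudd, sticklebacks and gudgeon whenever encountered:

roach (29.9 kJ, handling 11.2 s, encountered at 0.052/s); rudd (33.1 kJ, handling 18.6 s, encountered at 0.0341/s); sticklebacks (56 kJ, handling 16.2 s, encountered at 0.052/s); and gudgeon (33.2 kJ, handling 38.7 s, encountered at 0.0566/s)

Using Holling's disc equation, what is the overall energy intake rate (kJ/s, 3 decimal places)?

R = Σλ_iE_i / (1 + Σλ_ih_i)
Numerator: 0.052×29.9 + 0.0341×33.1 + 0.052×56 + 0.0566×33.2 = 7.475
Denominator: 1 + 0.052×11.2 + 0.0341×18.6 + 0.052×16.2 + 0.0566×38.7 = 5.249
R = 7.475/5.249 = 1.424 kJ/s

1.424 kJ/s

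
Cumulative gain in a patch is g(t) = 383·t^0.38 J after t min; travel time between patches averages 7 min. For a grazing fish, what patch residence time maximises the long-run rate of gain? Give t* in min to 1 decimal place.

4.3 min

Optimal t* satisfies g'(t*) = g(t*)/(T + t*).
g'(t) = 0.38·383·t^-0.62. Setting 0.38·383·t^-0.62 = 383·t^0.38/(7+t) gives 0.38(7+t) = t, so 0.62·t = 0.38×7.
t* = 0.38×7/0.62 = 4.29 min.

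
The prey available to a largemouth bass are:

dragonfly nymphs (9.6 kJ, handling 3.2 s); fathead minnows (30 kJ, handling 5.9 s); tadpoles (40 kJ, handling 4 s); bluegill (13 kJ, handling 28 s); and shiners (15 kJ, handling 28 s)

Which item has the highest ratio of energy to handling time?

In descending order of E/h:
tadpoles: 40/4 = 10 kJ/s
fathead minnows: 30/5.9 = 5.08 kJ/s
dragonfly nymphs: 9.6/3.2 = 3 kJ/s
shiners: 15/28 = 0.536 kJ/s
bluegill: 13/28 = 0.464 kJ/s

tadpoles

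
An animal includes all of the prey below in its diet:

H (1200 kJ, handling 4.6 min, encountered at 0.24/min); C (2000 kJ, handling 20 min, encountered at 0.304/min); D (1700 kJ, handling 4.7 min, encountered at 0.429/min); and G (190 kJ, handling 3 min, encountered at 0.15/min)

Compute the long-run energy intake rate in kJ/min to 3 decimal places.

155.282 kJ/min

Energy encountered per unit search time: 0.24×1200 + 0.304×2000 + 0.429×1700 + 0.15×190 = 1654 kJ/min.
Handling time per unit search time: 0.24×4.6 + 0.304×20 + 0.429×4.7 + 0.15×3 = 9.65.
Rate = 1654/(1 + 9.65) = 155.3 kJ/min.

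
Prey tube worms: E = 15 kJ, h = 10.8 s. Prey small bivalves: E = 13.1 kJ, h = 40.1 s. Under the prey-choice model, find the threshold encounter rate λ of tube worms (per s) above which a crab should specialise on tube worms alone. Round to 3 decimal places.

0.028 per s

At the threshold, the rate on tube worms alone equals the profitability of small bivalves: λ·15/(1 + λ·10.8) = 13.1/40.1 = 0.3267.
Rearranging, λ(15 − 0.3267×10.8) = 0.3267, so λ = 0.3267/11.47 = 0.02848 per s.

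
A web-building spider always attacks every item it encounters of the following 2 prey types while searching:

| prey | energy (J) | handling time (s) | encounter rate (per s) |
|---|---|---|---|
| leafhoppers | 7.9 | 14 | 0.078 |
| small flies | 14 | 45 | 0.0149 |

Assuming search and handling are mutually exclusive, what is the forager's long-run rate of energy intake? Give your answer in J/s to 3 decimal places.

Energy encountered per unit search time: 0.078×7.9 + 0.0149×14 = 0.8248 J/s.
Handling time per unit search time: 0.078×14 + 0.0149×45 = 1.763.
Rate = 0.8248/(1 + 1.763) = 0.2986 J/s.

0.299 J/s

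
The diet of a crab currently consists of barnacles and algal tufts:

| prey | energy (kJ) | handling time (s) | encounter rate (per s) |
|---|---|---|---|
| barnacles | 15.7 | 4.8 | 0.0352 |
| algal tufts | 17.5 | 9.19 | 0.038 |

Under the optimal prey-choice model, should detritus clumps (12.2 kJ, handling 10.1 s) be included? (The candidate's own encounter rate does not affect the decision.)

Current rate: (0.0352×15.7 + 0.038×17.5)/(1 + 0.0352×4.8 + 0.038×9.19) = 0.802 kJ/s.
detritus clumps: E/h = 12.2/10.1 = 1.208 kJ/s.
1.208 > 0.802, so adding detritus clumps raises the average — include it.

Yes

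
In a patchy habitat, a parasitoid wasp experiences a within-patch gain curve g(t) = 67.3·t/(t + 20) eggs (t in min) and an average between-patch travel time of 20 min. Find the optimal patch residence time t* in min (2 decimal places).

20.00 min

By the marginal value theorem, leave when the instantaneous gain rate g'(t) equals the habitat-wide average g(t)/(T + t).
g'(t) = 67.3·20/(t + 20)². Setting 67.3·20/(t+20)² = 67.3t/[(t+20)(20+t)] gives 20(20+t) = t(t+20), so t² = 20×20 = 400.
t* = √400 = 20 min.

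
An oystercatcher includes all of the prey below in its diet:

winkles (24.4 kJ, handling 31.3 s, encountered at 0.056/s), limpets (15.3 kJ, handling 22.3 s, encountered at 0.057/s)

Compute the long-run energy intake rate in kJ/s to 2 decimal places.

R = Σλ_iE_i / (1 + Σλ_ih_i)
Numerator: 0.056×24.4 + 0.057×15.3 = 2.239
Denominator: 1 + 0.056×31.3 + 0.057×22.3 = 4.024
R = 2.239/4.024 = 0.5563 kJ/s

0.56 kJ/s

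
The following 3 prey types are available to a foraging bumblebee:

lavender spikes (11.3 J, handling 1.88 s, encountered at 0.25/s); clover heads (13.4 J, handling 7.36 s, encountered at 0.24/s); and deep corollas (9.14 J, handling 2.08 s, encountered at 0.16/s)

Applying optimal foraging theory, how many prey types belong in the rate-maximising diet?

2

Profitabilities (E/h, J/s): lavender spikes 6.01, deep corollas 4.39, clover heads 1.82. Add prey in this order while the next type's profitability exceeds the intake rate on those already taken.
Rate on top 1: 1.922. deep corollas: 4.39 > 1.922 → include.
Rate on top 2: 2.378. clover heads: 1.82 < 2.378 → exclude; stop.
Optimal diet: lavender spikes, deep corollas — 2 of 3 types.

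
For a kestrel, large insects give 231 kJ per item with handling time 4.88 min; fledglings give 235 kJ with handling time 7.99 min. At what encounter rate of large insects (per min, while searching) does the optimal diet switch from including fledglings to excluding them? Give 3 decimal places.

Drop fledglings once their profitability E₂/h₂ falls below the rate achievable on large insects alone: E₂/h₂ = λE₁/(1 + λh₁).
Solve for λ: λE₁h₂ = E₂(1 + λh₁) → λ(E₁h₂ − E₂h₁) = E₂ → λ = E₂/(E₁h₂ − E₂h₁).
λ = 235/(231×7.99 − 235×4.88) = 235/698.9 = 0.3362 per min.

0.336 per min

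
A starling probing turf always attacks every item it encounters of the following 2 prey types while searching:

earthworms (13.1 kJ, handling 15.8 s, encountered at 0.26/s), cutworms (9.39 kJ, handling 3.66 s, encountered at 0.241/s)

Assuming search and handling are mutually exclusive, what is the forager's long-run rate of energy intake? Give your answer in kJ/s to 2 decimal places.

0.95 kJ/s

R = (0.26×13.1 + 0.241×9.39) / (1 + 0.26×15.8 + 0.241×3.66) = 5.669/5.99 = 0.9464 kJ/s.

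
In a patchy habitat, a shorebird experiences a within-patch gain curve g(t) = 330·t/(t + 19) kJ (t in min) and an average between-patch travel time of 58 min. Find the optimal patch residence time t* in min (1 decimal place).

Optimal t* satisfies g'(t*) = g(t*)/(T + t*).
g'(t) = 330·19/(t + 19)². Setting 330·19/(t+19)² = 330t/[(t+19)(58+t)] gives 19(58+t) = t(t+19), so t² = 19×58 = 1102.
t* = √1102 = 33.2 min.

33.2 min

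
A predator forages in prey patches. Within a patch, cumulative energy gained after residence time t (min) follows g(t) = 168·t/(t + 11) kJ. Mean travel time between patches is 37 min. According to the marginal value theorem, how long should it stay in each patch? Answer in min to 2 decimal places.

20.17 min

By the marginal value theorem, leave when the instantaneous gain rate g'(t) equals the habitat-wide average g(t)/(T + t).
g'(t) = 168·11/(t + 11)². Setting 168·11/(t+11)² = 168t/[(t+11)(37+t)] gives 11(37+t) = t(t+11), so t² = 11×37 = 407.
t* = √407 = 20.17 min.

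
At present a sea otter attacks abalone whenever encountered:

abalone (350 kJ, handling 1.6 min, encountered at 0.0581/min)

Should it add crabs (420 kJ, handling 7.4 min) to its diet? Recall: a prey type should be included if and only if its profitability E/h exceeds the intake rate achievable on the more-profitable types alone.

Current rate: (0.0581×350)/(1 + 0.0581×1.6) = 18.61 kJ/min.
crabs: E/h = 420/7.4 = 56.76 kJ/min.
56.76 > 18.61, so adding crabs raises the average — include it.

Yes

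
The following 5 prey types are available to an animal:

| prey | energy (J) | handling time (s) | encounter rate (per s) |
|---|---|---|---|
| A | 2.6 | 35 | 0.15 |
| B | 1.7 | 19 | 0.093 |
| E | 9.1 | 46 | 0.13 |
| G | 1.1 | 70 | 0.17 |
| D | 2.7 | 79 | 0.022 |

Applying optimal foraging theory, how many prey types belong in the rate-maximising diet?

1

Profitabilities (E/h, J/s): E 0.198, B 0.0895, A 0.0743, D 0.0342, G 0.0157. Add prey in this order while the next type's profitability exceeds the intake rate on those already taken.
Rate on top 1: 0.1695. B: 0.0895 < 0.1695 → exclude; stop.
Optimal diet: E — 1 of 5 types.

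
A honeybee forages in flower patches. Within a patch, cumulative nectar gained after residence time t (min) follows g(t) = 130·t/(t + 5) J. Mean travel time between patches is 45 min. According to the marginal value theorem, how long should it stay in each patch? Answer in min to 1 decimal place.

Maximise g(t)/(T+t): set derivative to zero → g'(t)(T+t) = g(t).
g'(t) = 130·5/(t + 5)². Setting 130·5/(t+5)² = 130t/[(t+5)(45+t)] gives 5(45+t) = t(t+5), so t² = 5×45 = 225.
t* = √225 = 15 min.

15.0 min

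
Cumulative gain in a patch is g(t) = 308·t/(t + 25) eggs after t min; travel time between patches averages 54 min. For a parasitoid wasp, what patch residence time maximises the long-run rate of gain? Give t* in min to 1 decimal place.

Optimal t* satisfies g'(t*) = g(t*)/(T + t*).
g'(t) = 308·25/(t + 25)². Setting 308·25/(t+25)² = 308t/[(t+25)(54+t)] gives 25(54+t) = t(t+25), so t² = 25×54 = 1350.
t* = √1350 = 36.74 min.

36.7 min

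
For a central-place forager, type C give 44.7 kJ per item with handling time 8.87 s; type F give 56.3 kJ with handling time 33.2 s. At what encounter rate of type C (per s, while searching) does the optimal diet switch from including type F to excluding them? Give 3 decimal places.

The zero-one rule: include type F iff E₂/h₂ > λE₁/(1+λh₁). Equality gives the switch point.
λE₁h₂ = E₂ + λE₂h₁ ⇒ λ = E₂/(E₁h₂ − E₂h₁) = 56.3/(1484 − 499.4) = 0.05718 per s.

0.057 per s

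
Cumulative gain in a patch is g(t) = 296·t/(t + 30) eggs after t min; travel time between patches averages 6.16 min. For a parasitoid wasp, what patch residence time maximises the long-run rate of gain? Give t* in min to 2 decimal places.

By the marginal value theorem, leave when the instantaneous gain rate g'(t) equals the habitat-wide average g(t)/(T + t).
g'(t) = 296·30/(t + 30)². Setting 296·30/(t+30)² = 296t/[(t+30)(6.16+t)] gives 30(6.16+t) = t(t+30), so t² = 30×6.16 = 184.8.
t* = √184.8 = 13.59 min.

13.59 min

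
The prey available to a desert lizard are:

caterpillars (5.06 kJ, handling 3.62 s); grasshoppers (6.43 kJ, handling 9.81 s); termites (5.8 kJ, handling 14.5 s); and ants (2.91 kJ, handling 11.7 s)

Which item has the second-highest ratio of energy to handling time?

In descending order of E/h:
caterpillars: 5.06/3.62 = 1.4 kJ/s
grasshoppers: 6.43/9.81 = 0.655 kJ/s
termites: 5.8/14.5 = 0.4 kJ/s
ants: 2.91/11.7 = 0.249 kJ/s

grasshoppers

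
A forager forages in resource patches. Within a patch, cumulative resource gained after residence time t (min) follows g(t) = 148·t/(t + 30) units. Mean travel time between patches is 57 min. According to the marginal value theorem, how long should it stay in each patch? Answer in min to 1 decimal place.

Maximise g(t)/(T+t): set derivative to zero → g'(t)(T+t) = g(t).
g'(t) = 148·30/(t + 30)². Setting 148·30/(t+30)² = 148t/[(t+30)(57+t)] gives 30(57+t) = t(t+30), so t² = 30×57 = 1710.
t* = √1710 = 41.35 min.

41.4 min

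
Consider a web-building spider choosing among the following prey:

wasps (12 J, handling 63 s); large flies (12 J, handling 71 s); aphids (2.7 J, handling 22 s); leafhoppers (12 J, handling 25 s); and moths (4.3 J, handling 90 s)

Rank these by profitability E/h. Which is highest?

Profitability E/h (J/s): wasps = 12/63 = 0.19, large flies = 12/71 = 0.169, aphids = 2.7/22 = 0.123, leafhoppers = 12/25 = 0.48, moths = 4.3/90 = 0.0478.
Ranked: leafhoppers > wasps > large flies > aphids > moths.

leafhoppers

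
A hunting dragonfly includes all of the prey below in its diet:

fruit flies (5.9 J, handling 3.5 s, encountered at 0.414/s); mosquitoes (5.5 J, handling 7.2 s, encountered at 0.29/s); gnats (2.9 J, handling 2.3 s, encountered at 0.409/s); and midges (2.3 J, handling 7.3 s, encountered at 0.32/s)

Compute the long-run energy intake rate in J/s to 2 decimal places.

R = (0.414×5.9 + 0.29×5.5 + 0.409×2.9 + 0.32×2.3) / (1 + 0.414×3.5 + 0.29×7.2 + 0.409×2.3 + 0.32×7.3) = 5.96/7.814 = 0.7627 J/s.

0.76 J/s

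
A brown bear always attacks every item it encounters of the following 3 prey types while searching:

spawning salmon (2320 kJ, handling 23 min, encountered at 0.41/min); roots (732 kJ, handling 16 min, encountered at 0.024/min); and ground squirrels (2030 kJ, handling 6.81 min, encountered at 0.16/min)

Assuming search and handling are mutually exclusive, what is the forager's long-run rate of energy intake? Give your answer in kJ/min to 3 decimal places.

108.670 kJ/min

R = (0.41×2320 + 0.024×732 + 0.16×2030) / (1 + 0.41×23 + 0.024×16 + 0.16×6.81) = 1294/11.9 = 108.7 kJ/min.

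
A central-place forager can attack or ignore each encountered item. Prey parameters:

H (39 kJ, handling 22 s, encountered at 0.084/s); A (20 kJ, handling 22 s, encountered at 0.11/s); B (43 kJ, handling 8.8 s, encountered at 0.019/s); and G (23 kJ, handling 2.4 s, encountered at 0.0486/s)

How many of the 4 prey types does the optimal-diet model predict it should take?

3

Rank by E/h (kJ/s): G 9.58, B 4.89, H 1.77, A 0.909. Include each in turn until the next type's E/h falls below the running intake rate.
Rate on top 1: 1.001. B: 4.89 > 1.001 → include.
Rate on top 2: 1.507. H: 1.77 > 1.507 → include.
Rate on top 3: 1.664. A: 0.909 < 1.664 → exclude; stop.
Optimal diet: G, B, H — 3 of 4 types.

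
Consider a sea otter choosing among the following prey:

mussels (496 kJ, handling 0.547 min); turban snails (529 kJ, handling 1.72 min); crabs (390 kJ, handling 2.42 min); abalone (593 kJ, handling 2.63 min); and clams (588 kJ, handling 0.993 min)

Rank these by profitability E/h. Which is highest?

mussels

Profitability E/h (kJ/min): mussels = 496/0.547 = 907, turban snails = 529/1.72 = 308, crabs = 390/2.42 = 161, abalone = 593/2.63 = 225, clams = 588/0.993 = 592.
Ranked: mussels > clams > turban snails > abalone > crabs.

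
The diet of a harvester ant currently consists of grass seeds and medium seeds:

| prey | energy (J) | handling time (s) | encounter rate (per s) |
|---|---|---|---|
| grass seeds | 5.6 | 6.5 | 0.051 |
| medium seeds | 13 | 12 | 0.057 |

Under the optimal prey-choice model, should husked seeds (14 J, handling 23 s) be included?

Intake rate on the current diet: R = (0.051×5.6 + 0.057×13) / (1 + 0.051×6.5 + 0.057×12) = 1.027/2.016 = 0.5094 J/s.
Profitability of husked seeds: 14/23 = 0.6087 J/s.
0.6087 > 0.5094, so adding husked seeds raises the average — include it.

Yes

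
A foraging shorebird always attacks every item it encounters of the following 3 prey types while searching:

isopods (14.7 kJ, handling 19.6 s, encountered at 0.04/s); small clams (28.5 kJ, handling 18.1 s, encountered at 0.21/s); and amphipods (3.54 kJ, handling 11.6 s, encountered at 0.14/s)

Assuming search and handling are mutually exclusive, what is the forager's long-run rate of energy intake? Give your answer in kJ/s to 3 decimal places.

R = (0.04×14.7 + 0.21×28.5 + 0.14×3.54) / (1 + 0.04×19.6 + 0.21×18.1 + 0.14×11.6) = 7.069/7.209 = 0.9805 kJ/s.

0.981 kJ/s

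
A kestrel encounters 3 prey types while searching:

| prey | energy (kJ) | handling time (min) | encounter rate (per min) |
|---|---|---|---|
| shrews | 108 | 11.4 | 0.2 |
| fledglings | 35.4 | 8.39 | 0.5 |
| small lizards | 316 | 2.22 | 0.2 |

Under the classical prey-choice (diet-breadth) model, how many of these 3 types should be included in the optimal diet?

1

E/h in descending order: small lizards 142, shrews 9.47, fledglings 4.22 kJ/min. The optimal diet is the largest prefix of this list for which every included type satisfies E_i/h_i > R on the types above it.
Rate on top 1: 43.77. shrews: 9.47 < 43.77 → exclude; stop.
Optimal diet: small lizards — 1 of 3 types.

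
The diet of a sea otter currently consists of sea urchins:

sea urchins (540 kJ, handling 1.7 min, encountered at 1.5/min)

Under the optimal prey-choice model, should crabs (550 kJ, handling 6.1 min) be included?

Current rate: (1.5×540)/(1 + 1.5×1.7) = 228.2 kJ/min.
Profitability of crabs: 550/6.1 = 90.16 kJ/min.
90.16 < 228.2, so adding crabs would lower the average — exclude it.

No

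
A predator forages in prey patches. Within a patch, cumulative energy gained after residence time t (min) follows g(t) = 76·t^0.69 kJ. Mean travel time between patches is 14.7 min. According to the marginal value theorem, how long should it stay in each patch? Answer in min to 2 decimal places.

32.72 min

By the marginal value theorem, leave when the instantaneous gain rate g'(t) equals the habitat-wide average g(t)/(T + t).
g'(t) = 0.69·76·t^-0.31. Setting 0.69·76·t^-0.31 = 76·t^0.69/(14.7+t) gives 0.69(14.7+t) = t, so 0.31·t = 0.69×14.7.
t* = 0.69×14.7/0.31 = 32.72 min.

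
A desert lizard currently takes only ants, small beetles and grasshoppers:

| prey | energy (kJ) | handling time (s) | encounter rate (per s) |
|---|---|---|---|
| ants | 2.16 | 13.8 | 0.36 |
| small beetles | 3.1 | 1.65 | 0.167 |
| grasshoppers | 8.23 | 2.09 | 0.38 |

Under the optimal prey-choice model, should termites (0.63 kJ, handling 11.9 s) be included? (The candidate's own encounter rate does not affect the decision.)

No

Intake rate on the current diet: R = (0.36×2.16 + 0.167×3.1 + 0.38×8.23) / (1 + 0.36×13.8 + 0.167×1.65 + 0.38×2.09) = 4.423/7.038 = 0.6284 kJ/s.
termites: E/h = 0.63/11.9 = 0.05294 kJ/s.
0.05294 < 0.6284, so adding termites would lower the average — exclude it.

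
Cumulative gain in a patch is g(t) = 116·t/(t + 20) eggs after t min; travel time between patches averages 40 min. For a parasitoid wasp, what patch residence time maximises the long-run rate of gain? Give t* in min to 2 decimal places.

By the marginal value theorem, leave when the instantaneous gain rate g'(t) equals the habitat-wide average g(t)/(T + t).
g'(t) = 116·20/(t + 20)². Setting 116·20/(t+20)² = 116t/[(t+20)(40+t)] gives 20(40+t) = t(t+20), so t² = 20×40 = 800.
t* = √800 = 28.28 min.

28.28 min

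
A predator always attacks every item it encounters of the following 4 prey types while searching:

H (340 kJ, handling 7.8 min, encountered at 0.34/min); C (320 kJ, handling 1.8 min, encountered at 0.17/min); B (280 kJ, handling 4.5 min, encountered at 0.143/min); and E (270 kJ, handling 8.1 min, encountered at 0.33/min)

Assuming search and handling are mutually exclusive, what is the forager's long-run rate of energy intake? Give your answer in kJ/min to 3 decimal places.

41.122 kJ/min

Energy encountered per unit search time: 0.34×340 + 0.17×320 + 0.143×280 + 0.33×270 = 299.1 kJ/min.
Handling time per unit search time: 0.34×7.8 + 0.17×1.8 + 0.143×4.5 + 0.33×8.1 = 6.274.
Rate = 299.1/(1 + 6.274) = 41.12 kJ/min.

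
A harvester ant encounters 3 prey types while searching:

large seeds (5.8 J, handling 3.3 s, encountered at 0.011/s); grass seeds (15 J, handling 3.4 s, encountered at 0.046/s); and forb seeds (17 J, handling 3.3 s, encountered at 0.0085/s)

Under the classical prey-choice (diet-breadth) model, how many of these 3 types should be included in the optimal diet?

E/h in descending order: forb seeds 5.15, grass seeds 4.41, large seeds 1.76 J/s. The optimal diet is the largest prefix of this list for which every included type satisfies E_i/h_i > R on the types above it.
Rate on top 1: 0.1406. grass seeds: 4.41 > 0.1406 → include.
Rate on top 2: 0.7045. large seeds: 1.76 > 0.7045 → include.
Optimal diet: forb seeds, grass seeds, large seeds — 3 of 3 types.

3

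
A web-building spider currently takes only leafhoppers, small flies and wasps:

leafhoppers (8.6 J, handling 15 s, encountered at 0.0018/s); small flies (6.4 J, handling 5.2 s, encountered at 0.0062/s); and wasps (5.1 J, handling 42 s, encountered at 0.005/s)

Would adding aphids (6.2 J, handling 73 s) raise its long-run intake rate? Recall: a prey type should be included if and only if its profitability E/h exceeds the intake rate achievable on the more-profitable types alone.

Yes

Current rate: (0.0018×8.6 + 0.0062×6.4 + 0.005×5.1)/(1 + 0.0018×15 + 0.0062×5.2 + 0.005×42) = 0.06355 J/s.
aphids: E/h = 6.2/73 = 0.08493 J/s.
0.08493 > 0.06355, so adding aphids raises the average — include it.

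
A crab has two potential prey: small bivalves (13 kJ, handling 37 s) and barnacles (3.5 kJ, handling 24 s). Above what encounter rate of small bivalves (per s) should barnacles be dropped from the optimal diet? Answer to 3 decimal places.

0.019 per s

The zero-one rule: include barnacles iff E₂/h₂ > λE₁/(1+λh₁). Equality gives the switch point.
λE₁h₂ = E₂ + λE₂h₁ ⇒ λ = E₂/(E₁h₂ − E₂h₁) = 3.5/(312 − 129.5) = 0.01918 per s.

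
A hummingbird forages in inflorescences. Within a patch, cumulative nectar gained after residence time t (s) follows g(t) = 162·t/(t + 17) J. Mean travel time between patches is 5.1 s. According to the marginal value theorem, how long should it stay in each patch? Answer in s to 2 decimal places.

9.31 s

By the marginal value theorem, leave when the instantaneous gain rate g'(t) equals the habitat-wide average g(t)/(T + t).
g'(t) = 162·17/(t + 17)². Setting 162·17/(t+17)² = 162t/[(t+17)(5.1+t)] gives 17(5.1+t) = t(t+17), so t² = 17×5.1 = 86.7.
t* = √86.7 = 9.311 s.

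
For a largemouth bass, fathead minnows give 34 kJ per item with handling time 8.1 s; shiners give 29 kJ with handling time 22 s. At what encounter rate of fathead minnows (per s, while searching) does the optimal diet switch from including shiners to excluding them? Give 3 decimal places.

Drop shiners once their profitability E₂/h₂ falls below the rate achievable on fathead minnows alone: E₂/h₂ = λE₁/(1 + λh₁).
Solve for λ: λE₁h₂ = E₂(1 + λh₁) → λ(E₁h₂ − E₂h₁) = E₂ → λ = E₂/(E₁h₂ − E₂h₁).
λ = 29/(34×22 − 29×8.1) = 29/513.1 = 0.05652 per s.

0.057 per s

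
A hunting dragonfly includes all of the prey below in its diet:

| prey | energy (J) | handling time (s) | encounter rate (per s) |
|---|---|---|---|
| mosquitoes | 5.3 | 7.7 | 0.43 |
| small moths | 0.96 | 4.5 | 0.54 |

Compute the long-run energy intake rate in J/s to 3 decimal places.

0.415 J/s

R = Σλ_iE_i / (1 + Σλ_ih_i)
Numerator: 0.43×5.3 + 0.54×0.96 = 2.797
Denominator: 1 + 0.43×7.7 + 0.54×4.5 = 6.741
R = 2.797/6.741 = 0.415 J/s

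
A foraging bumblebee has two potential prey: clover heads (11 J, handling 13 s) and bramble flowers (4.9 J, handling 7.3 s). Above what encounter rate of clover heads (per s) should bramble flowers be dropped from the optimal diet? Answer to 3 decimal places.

At the threshold, the rate on clover heads alone equals the profitability of bramble flowers: λ·11/(1 + λ·13) = 4.9/7.3 = 0.6712.
Rearranging, λ(11 − 0.6712×13) = 0.6712, so λ = 0.6712/2.274 = 0.2952 per s.

0.295 per s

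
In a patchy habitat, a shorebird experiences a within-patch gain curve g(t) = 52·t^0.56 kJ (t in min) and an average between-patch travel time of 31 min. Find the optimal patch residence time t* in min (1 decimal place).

39.5 min

Optimal t* satisfies g'(t*) = g(t*)/(T + t*).
g'(t) = 0.56·52·t^-0.44. Setting 0.56·52·t^-0.44 = 52·t^0.56/(31+t) gives 0.56(31+t) = t, so 0.44·t = 0.56×31.
t* = 0.56×31/0.44 = 39.45 min.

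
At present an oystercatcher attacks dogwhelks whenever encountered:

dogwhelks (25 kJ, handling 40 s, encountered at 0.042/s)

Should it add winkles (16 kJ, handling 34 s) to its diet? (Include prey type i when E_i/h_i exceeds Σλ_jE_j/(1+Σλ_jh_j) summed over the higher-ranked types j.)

Current rate: (0.042×25)/(1 + 0.042×40) = 0.3918 kJ/s.
Profitability of winkles: 16/34 = 0.4706 kJ/s.
Since 0.4706 > R, including winkles increases the long-run rate.

Yes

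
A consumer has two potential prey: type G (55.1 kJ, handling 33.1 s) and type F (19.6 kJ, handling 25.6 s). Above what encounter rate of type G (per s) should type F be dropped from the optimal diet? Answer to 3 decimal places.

Drop type F once their profitability E₂/h₂ falls below the rate achievable on type G alone: E₂/h₂ = λE₁/(1 + λh₁).
Solve for λ: λE₁h₂ = E₂(1 + λh₁) → λ(E₁h₂ − E₂h₁) = E₂ → λ = E₂/(E₁h₂ − E₂h₁).
λ = 19.6/(55.1×25.6 − 19.6×33.1) = 19.6/761.8 = 0.02573 per s.

0.026 per s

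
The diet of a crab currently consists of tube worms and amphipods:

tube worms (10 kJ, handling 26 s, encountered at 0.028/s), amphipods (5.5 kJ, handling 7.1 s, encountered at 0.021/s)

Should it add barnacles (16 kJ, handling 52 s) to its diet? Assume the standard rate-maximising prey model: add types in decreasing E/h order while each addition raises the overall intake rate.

On tube worms and amphipods alone, R = ΣλE/(1+Σλh) = 0.3955/1.877 = 0.2107 kJ/s.
barnacles: E/h = 16/52 = 0.3077 kJ/s.
Since 0.3077 > R, including barnacles increases the long-run rate.

Yes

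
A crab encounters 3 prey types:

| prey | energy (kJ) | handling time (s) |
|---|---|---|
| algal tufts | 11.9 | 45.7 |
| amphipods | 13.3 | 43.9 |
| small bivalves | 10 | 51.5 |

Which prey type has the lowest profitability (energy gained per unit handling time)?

small bivalves

In descending order of E/h:
amphipods: 13.3/43.9 = 0.303 kJ/s
algal tufts: 11.9/45.7 = 0.26 kJ/s
small bivalves: 10/51.5 = 0.194 kJ/s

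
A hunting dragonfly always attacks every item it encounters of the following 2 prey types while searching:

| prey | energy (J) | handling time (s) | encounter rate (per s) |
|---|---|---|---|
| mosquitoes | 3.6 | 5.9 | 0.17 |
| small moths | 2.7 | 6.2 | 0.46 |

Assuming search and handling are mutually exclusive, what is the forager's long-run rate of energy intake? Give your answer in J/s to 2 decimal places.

R = Σλ_iE_i / (1 + Σλ_ih_i)
Numerator: 0.17×3.6 + 0.46×2.7 = 1.854
Denominator: 1 + 0.17×5.9 + 0.46×6.2 = 4.855
R = 1.854/4.855 = 0.3819 J/s

0.38 J/s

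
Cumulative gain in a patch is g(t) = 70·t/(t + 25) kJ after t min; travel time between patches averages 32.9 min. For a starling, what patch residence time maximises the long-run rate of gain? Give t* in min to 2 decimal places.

By the marginal value theorem, leave when the instantaneous gain rate g'(t) equals the habitat-wide average g(t)/(T + t).
g'(t) = 70·25/(t + 25)². Setting 70·25/(t+25)² = 70t/[(t+25)(32.9+t)] gives 25(32.9+t) = t(t+25), so t² = 25×32.9 = 822.5.
t* = √822.5 = 28.68 min.

28.68 min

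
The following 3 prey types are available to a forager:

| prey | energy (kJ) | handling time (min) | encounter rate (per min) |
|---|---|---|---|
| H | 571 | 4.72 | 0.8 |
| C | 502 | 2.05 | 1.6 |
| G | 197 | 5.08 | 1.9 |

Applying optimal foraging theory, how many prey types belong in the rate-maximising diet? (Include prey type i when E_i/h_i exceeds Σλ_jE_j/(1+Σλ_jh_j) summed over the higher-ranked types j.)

Rank by E/h (kJ/min): C 245, H 121, G 38.8. Include each in turn until the next type's E/h falls below the running intake rate.
Rate on top 1: 187.7. H: 121 < 187.7 → exclude; stop.
Optimal diet: C — 1 of 3 types.

1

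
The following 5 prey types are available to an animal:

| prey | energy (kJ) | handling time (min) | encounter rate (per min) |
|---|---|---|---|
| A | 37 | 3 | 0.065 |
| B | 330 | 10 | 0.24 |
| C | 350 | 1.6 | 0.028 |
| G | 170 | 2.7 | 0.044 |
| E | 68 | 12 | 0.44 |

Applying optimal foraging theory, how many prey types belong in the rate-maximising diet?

Profitabilities (E/h, kJ/min): C 219, G 63, B 33, A 12.3, E 5.67. Add prey in this order while the next type's profitability exceeds the intake rate on those already taken.
Rate on top 1: 9.38. G: 63 > 9.38 → include.
Rate on top 2: 14.85. B: 33 > 14.85 → include.
Rate on top 3: 27.07. A: 12.3 < 27.07 → exclude; stop.
Optimal diet: C, G, B — 3 of 5 types.

3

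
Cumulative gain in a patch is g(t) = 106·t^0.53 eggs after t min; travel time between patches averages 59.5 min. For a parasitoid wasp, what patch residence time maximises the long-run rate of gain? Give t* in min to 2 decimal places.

67.10 min

Maximise g(t)/(T+t): set derivative to zero → g'(t)(T+t) = g(t).
g'(t) = 0.53·106·t^-0.47. Setting 0.53·106·t^-0.47 = 106·t^0.53/(59.5+t) gives 0.53(59.5+t) = t, so 0.47·t = 0.53×59.5.
t* = 0.53×59.5/0.47 = 67.1 min.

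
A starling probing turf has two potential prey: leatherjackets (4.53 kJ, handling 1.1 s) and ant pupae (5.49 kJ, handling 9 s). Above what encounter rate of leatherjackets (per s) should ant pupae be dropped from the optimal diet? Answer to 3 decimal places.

0.158 per s

Drop ant pupae once their profitability E₂/h₂ falls below the rate achievable on leatherjackets alone: E₂/h₂ = λE₁/(1 + λh₁).
Solve for λ: λE₁h₂ = E₂(1 + λh₁) → λ(E₁h₂ − E₂h₁) = E₂ → λ = E₂/(E₁h₂ − E₂h₁).
λ = 5.49/(4.53×9 − 5.49×1.1) = 5.49/34.73 = 0.1581 per s.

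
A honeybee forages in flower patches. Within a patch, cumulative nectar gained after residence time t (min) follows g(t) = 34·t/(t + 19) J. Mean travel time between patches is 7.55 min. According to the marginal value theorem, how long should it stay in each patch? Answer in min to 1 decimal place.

12.0 min

By the marginal value theorem, leave when the instantaneous gain rate g'(t) equals the habitat-wide average g(t)/(T + t).
g'(t) = 34·19/(t + 19)². Setting 34·19/(t+19)² = 34t/[(t+19)(7.55+t)] gives 19(7.55+t) = t(t+19), so t² = 19×7.55 = 143.4.
t* = √143.4 = 11.98 min.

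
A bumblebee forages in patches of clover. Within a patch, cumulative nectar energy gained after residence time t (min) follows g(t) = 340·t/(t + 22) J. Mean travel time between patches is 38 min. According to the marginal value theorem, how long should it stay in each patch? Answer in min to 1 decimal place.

Maximise g(t)/(T+t): set derivative to zero → g'(t)(T+t) = g(t).
g'(t) = 340·22/(t + 22)². Setting 340·22/(t+22)² = 340t/[(t+22)(38+t)] gives 22(38+t) = t(t+22), so t² = 22×38 = 836.
t* = √836 = 28.91 min.

28.9 min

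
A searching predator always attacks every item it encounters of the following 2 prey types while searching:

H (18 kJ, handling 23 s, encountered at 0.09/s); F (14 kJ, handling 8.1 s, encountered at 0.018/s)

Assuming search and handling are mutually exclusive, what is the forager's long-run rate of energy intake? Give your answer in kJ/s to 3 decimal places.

R = Σλ_iE_i / (1 + Σλ_ih_i)
Numerator: 0.09×18 + 0.018×14 = 1.872
Denominator: 1 + 0.09×23 + 0.018×8.1 = 3.216
R = 1.872/3.216 = 0.5821 kJ/s

0.582 kJ/s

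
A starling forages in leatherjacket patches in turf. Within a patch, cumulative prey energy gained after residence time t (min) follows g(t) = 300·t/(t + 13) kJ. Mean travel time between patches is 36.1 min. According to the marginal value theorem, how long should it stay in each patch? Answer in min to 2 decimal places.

21.66 min

Maximise g(t)/(T+t): set derivative to zero → g'(t)(T+t) = g(t).
g'(t) = 300·13/(t + 13)². Setting 300·13/(t+13)² = 300t/[(t+13)(36.1+t)] gives 13(36.1+t) = t(t+13), so t² = 13×36.1 = 469.3.
t* = √469.3 = 21.66 min.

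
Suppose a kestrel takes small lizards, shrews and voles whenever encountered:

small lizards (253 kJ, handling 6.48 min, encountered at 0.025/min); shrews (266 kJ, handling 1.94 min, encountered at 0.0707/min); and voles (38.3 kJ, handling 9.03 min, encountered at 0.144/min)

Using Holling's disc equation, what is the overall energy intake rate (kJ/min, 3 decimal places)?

11.789 kJ/min

R = Σλ_iE_i / (1 + Σλ_ih_i)
Numerator: 0.025×253 + 0.0707×266 + 0.144×38.3 = 30.65
Denominator: 1 + 0.025×6.48 + 0.0707×1.94 + 0.144×9.03 = 2.599
R = 30.65/2.599 = 11.79 kJ/min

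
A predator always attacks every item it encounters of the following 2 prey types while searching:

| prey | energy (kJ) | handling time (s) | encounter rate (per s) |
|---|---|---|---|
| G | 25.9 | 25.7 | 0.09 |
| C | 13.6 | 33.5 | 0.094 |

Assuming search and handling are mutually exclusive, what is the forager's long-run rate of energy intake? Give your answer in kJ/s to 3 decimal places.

0.559 kJ/s

R = (0.09×25.9 + 0.094×13.6) / (1 + 0.09×25.7 + 0.094×33.5) = 3.609/6.462 = 0.5586 kJ/s.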